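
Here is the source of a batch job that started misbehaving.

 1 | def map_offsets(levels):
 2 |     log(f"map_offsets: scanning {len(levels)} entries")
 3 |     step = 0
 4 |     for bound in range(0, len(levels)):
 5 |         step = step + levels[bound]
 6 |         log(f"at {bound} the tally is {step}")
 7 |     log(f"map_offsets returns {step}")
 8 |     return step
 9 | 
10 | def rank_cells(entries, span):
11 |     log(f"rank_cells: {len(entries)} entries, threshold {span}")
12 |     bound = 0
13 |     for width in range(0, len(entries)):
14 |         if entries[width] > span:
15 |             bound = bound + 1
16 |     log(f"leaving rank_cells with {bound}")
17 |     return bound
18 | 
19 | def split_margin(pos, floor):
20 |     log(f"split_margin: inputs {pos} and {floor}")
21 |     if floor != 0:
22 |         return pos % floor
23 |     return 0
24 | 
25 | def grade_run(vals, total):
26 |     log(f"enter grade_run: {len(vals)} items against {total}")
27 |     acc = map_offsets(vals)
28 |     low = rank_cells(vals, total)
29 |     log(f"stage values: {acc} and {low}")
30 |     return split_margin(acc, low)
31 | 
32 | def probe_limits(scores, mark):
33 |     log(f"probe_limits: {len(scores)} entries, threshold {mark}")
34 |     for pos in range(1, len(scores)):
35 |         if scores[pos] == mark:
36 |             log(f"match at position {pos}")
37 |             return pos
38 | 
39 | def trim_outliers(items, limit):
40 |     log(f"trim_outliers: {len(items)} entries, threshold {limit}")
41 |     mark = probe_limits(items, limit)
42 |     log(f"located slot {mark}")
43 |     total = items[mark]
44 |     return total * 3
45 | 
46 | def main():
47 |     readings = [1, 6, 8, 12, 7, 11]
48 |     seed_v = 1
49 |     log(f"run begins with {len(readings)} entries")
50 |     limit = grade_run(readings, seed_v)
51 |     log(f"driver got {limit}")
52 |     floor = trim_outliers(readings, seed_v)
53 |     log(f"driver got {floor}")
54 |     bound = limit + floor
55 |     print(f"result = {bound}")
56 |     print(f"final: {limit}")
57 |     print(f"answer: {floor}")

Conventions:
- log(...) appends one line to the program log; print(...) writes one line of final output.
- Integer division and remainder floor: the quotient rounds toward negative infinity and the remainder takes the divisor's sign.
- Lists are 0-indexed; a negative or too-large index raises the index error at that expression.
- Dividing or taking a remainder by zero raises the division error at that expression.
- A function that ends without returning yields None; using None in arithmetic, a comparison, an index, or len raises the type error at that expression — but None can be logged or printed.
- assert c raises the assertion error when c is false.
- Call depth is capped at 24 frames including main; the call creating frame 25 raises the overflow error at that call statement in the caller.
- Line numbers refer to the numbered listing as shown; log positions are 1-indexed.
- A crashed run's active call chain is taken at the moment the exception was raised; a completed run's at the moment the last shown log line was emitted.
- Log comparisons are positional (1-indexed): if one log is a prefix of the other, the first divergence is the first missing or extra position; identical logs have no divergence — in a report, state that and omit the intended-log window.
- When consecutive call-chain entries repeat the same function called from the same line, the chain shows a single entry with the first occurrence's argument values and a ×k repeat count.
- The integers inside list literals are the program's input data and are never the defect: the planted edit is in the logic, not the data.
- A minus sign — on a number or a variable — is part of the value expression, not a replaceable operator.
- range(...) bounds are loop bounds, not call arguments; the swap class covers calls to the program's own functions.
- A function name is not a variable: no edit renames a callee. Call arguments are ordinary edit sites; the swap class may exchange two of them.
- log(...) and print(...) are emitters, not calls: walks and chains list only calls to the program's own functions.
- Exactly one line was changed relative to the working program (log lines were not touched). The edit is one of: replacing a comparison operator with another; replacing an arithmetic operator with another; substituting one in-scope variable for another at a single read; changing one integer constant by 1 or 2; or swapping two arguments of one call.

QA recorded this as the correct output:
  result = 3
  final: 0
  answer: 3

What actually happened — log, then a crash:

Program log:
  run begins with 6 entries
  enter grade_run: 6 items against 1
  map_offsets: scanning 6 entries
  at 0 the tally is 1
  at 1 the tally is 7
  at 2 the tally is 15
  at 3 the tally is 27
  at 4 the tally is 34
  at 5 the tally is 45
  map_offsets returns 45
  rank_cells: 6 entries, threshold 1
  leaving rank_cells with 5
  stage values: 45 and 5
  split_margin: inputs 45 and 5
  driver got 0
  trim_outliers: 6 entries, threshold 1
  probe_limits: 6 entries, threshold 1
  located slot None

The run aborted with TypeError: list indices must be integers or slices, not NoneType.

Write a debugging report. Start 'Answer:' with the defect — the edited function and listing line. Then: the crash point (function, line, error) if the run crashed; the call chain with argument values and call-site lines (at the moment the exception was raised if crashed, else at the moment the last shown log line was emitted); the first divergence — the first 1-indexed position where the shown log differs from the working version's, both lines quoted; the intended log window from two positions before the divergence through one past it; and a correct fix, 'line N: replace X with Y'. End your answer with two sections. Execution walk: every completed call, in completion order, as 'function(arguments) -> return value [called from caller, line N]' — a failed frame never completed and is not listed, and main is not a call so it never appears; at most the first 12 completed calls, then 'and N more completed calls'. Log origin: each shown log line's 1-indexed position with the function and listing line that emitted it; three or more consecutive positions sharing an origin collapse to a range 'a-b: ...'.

Answer: the defect is in probe_limits at line 34.
Key fact: At log position 18 the runs split — shown 'located slot None', but the working version logs 'match at position 0'.
Crash: trim_outliers, line 43, TypeError.
Call chain: main -> trim_outliers([1, 6, 8, 12, 7, 11], 1) (called at line 52).
First divergence: position 18 — shown 'located slot None', intended 'match at position 0'.
Intended log window:
  16: trim_outliers: 6 entries, threshold 1
  17: probe_limits: 6 entries, threshold 1
  18: match at position 0
  19: located slot 0
Execution walk:
  map_offsets([1, 6, 8, 12, 7, 11]) -> 45  [called from grade_run, line 27]
  rank_cells([1, 6, 8, 12, 7, 11], 1) -> 5  [called from grade_run, line 28]
  split_margin(45, 5) -> 0  [called from grade_run, line 30]
  grade_run([1, 6, 8, 12, 7, 11], 1) -> 0  [called from main, line 50]
  probe_limits([1, 6, 8, 12, 7, 11], 1) -> None  [called from trim_outliers, line 41]
Log line origins:
  1: emitted by main (line 49)
  2: emitted by grade_run (line 26)
  3: emitted by map_offsets (line 2)
  4-9: emitted by map_offsets (line 6)
  10: emitted by map_offsets (line 7)
  11: emitted by rank_cells (line 11)
  12: emitted by rank_cells (line 16)
  13: emitted by grade_run (line 29)
  14: emitted by split_margin (line 20)
  15: emitted by main (line 51)
  16: emitted by trim_outliers (line 40)
  17: emitted by probe_limits (line 33)
  18: emitted by trim_outliers (line 42)
A correct fix: line 34: replace `1` with `0`.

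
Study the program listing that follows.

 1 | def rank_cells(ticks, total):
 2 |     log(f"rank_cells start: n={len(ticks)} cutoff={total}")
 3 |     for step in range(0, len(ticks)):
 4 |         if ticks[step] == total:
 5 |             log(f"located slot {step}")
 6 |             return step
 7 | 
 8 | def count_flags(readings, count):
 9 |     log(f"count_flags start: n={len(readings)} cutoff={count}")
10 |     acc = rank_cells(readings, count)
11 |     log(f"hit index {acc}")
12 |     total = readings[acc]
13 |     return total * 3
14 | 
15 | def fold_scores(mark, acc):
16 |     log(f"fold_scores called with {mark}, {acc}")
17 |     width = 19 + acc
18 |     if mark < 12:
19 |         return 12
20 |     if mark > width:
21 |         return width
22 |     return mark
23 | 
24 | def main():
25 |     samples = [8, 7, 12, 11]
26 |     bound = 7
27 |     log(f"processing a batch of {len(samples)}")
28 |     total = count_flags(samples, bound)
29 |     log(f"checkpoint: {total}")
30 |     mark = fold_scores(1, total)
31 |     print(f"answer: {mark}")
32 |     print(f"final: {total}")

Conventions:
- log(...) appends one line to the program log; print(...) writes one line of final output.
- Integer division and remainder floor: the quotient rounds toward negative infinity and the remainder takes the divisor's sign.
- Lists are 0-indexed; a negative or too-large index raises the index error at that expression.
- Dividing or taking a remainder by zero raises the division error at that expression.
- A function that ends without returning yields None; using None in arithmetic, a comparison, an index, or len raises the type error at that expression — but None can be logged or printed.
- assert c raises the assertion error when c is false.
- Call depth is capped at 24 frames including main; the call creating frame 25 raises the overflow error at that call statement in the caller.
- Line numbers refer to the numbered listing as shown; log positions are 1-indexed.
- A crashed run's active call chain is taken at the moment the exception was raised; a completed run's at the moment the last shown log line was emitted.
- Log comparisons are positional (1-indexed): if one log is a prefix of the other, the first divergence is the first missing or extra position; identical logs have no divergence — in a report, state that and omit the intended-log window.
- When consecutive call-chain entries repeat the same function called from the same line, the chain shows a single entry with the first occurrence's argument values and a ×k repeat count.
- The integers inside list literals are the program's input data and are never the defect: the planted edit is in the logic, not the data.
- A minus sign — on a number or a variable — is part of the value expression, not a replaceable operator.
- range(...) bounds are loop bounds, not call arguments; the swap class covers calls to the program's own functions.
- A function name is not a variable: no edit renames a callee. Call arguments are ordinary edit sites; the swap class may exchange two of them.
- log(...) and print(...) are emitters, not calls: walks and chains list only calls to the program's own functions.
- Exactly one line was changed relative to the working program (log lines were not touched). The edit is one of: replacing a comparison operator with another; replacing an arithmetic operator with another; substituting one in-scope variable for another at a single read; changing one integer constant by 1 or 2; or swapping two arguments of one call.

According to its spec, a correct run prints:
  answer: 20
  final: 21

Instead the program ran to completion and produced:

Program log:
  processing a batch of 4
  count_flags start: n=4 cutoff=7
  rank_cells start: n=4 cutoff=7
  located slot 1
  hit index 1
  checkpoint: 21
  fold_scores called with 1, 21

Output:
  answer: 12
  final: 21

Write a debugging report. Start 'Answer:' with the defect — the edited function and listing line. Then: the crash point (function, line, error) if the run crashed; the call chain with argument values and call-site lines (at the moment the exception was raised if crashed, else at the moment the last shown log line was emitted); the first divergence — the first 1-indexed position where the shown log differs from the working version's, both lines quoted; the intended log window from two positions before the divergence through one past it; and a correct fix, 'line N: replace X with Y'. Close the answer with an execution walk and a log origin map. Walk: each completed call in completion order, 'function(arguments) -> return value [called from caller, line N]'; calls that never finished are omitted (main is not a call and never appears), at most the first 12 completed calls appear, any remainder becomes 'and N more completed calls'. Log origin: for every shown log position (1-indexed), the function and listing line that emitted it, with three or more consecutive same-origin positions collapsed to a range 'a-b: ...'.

Answer: the defect is in main at line 30.
Key observation: Everything matches until log position 7, which reads 'fold_scores called with 1, 21' in place of 'fold_scores called with 21, 1'.
Call chain: main -> fold_scores(1, 21) (called at line 30).
First divergence: position 7; shown 'fold_scores called with 1, 21' vs intended 'fold_scores called with 21, 1'.
Intended log window:
  5: hit index 1
  6: checkpoint: 21
  7: fold_scores called with 21, 1
Execution walk:
  rank_cells([8, 7, 12, 11], 7) -> 1  [called from count_flags, line 10]
  count_flags([8, 7, 12, 11], 7) -> 21  [called from main, line 28]
  fold_scores(1, 21) -> 12  [called from main, line 30]
Log line origins:
  1: from main, line 27
  2: from count_flags, line 9
  3: from rank_cells, line 2
  4: from rank_cells, line 5
  5: from count_flags, line 11
  6: from main, line 29
  7: from fold_scores, line 16
A correct fix: line 30: replace `fold_scores(1, total)` with `fold_scores(total, 1)`.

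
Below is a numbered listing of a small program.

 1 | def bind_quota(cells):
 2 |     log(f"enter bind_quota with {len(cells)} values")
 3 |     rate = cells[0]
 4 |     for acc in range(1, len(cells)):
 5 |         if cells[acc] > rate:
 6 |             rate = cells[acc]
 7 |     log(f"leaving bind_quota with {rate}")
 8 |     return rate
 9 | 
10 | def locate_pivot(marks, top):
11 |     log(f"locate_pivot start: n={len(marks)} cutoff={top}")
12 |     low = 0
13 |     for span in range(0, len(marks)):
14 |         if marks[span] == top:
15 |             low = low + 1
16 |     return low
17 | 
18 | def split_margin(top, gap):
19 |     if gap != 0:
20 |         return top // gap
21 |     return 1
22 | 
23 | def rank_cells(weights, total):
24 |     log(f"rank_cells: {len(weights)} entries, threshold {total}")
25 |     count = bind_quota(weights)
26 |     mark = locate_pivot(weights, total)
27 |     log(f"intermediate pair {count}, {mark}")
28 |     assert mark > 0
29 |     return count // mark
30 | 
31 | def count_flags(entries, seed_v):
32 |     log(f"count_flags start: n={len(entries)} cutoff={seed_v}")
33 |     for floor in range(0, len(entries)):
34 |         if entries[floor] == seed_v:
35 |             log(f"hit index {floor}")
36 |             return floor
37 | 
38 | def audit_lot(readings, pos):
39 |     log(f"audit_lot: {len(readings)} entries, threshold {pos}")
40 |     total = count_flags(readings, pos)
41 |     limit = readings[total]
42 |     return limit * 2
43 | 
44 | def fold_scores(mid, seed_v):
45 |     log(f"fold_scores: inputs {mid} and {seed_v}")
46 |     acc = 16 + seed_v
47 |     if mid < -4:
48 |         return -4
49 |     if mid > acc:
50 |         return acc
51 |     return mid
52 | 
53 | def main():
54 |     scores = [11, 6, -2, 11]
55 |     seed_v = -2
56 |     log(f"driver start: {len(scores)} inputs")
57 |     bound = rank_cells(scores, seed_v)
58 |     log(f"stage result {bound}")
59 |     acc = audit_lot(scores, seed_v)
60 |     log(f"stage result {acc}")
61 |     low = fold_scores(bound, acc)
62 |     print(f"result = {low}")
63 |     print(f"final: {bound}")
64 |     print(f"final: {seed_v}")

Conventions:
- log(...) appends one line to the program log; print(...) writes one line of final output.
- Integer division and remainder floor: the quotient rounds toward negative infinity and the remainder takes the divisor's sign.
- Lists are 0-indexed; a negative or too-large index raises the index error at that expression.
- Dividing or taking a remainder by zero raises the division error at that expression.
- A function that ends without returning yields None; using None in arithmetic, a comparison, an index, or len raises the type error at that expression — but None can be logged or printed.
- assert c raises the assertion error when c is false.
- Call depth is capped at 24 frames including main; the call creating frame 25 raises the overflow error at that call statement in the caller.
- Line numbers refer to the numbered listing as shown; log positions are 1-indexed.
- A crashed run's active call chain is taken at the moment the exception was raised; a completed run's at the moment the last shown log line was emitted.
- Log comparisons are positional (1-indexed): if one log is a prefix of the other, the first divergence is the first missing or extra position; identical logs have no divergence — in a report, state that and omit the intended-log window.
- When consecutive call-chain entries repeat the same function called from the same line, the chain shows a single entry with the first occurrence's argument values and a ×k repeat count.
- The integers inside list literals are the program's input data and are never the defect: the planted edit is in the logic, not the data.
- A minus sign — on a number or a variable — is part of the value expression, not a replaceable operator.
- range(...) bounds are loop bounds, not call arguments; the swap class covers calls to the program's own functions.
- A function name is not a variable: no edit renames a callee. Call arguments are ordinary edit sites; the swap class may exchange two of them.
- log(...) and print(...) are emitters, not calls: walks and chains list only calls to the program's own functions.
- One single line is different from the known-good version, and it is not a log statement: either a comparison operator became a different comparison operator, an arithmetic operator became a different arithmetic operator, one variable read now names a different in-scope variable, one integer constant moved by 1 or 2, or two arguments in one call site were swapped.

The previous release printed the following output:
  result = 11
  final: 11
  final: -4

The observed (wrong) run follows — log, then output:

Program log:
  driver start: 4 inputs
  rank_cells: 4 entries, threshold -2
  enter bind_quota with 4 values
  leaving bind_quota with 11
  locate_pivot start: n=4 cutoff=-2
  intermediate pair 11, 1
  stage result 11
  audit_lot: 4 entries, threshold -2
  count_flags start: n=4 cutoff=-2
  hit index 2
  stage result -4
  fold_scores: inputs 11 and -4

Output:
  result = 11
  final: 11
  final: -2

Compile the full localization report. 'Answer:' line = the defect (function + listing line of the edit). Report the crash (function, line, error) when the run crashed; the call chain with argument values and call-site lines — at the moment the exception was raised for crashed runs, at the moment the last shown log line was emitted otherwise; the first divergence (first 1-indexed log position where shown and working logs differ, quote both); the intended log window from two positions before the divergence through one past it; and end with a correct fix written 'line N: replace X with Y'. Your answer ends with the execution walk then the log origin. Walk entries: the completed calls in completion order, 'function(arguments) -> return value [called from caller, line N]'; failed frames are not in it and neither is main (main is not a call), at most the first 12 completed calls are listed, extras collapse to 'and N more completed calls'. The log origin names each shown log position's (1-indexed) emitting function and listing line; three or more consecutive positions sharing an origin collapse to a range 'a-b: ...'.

Answer: the defect is in main at line 64.
Core observation: Log streams are identical — the defect surfaces only in the printed output.
Call chain: main -> fold_scores(11, -4) (called at line 61).
First divergence: there is none — every log position agrees.
Execution walk:
  bind_quota([11, 6, -2, 11]) -> 11  [called from rank_cells, line 25]
  locate_pivot([11, 6, -2, 11], -2) -> 1  [called from rank_cells, line 26]
  rank_cells([11, 6, -2, 11], -2) -> 11  [called from main, line 57]
  count_flags([11, 6, -2, 11], -2) -> 2  [called from audit_lot, line 40]
  audit_lot([11, 6, -2, 11], -2) -> -4  [called from main, line 59]
  fold_scores(11, -4) -> 11  [called from main, line 61]
Log origins:
  1: emitted by main (line 56)
  2: emitted by rank_cells (line 24)
  3: emitted by bind_quota (line 2)
  4: emitted by bind_quota (line 7)
  5: emitted by locate_pivot (line 11)
  6: emitted by rank_cells (line 27)
  7: emitted by main (line 58)
  8: emitted by audit_lot (line 39)
  9: emitted by count_flags (line 32)
  10: emitted by count_flags (line 35)
  11: emitted by main (line 60)
  12: emitted by fold_scores (line 45)
A correct fix: line 64: replace `seed_v` with `acc`.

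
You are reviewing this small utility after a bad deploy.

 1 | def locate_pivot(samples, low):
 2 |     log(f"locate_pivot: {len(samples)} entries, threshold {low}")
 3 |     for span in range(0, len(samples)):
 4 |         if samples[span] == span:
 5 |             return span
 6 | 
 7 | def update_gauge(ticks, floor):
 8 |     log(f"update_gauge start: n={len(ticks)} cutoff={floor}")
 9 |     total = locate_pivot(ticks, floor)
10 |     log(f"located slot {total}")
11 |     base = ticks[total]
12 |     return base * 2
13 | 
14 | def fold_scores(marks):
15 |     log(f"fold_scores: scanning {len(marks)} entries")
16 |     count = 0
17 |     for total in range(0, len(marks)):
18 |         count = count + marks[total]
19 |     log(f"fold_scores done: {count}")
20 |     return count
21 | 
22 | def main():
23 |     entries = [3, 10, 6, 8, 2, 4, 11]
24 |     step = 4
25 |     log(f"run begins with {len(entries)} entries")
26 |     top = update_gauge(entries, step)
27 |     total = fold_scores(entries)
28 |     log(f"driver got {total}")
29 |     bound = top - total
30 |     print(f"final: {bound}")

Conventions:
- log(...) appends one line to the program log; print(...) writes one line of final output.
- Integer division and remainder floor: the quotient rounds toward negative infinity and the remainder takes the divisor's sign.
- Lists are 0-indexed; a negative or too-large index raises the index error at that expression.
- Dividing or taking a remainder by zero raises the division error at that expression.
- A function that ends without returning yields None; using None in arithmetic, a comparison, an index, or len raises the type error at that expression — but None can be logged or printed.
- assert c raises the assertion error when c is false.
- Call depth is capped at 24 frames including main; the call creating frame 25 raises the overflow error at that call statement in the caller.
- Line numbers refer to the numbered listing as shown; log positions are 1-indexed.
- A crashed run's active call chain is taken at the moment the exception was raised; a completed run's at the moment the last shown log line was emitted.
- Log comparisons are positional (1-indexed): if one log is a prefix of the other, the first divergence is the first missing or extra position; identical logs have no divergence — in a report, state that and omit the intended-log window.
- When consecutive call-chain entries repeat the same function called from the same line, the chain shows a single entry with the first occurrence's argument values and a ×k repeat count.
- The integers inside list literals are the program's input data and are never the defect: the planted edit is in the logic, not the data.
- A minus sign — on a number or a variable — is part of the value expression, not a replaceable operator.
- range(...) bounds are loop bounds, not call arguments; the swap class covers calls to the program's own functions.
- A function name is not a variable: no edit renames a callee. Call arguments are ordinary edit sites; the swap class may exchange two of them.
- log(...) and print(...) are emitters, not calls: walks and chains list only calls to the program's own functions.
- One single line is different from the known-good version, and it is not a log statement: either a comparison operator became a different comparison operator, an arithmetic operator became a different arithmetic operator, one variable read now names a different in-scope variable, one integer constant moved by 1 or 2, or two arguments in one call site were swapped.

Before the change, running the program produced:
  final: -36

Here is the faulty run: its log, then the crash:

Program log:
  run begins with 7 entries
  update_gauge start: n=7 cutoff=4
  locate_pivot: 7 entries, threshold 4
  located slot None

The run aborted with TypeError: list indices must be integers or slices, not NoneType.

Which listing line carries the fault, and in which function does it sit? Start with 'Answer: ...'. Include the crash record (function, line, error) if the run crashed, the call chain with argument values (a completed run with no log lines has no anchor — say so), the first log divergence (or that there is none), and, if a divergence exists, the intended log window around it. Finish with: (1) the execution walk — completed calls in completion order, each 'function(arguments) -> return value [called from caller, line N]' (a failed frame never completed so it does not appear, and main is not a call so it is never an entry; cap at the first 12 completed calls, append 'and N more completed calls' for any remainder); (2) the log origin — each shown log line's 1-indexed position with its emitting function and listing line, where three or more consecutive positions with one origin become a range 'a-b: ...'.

Answer: the defect is in locate_pivot at line 4.
Key observation: Everything matches until log position 4, which reads 'located slot None' in place of 'located slot 5'.
Crash: update_gauge, line 11, TypeError.
Call chain: main -> update_gauge([3, 10, 6, 8, 2, 4, 11], 4) (called at line 26).
First divergence: position 4; shown 'located slot None' vs intended 'located slot 5'.
Intended log window:
  2: update_gauge start: n=7 cutoff=4
  3: locate_pivot: 7 entries, threshold 4
  4: located slot 5
  5: fold_scores: scanning 7 entries
Execution walk:
  locate_pivot([3, 10, 6, 8, 2, 4, 11], 4) -> None  [called from update_gauge, line 9]
Log origin:
  1: from main, line 25
  2: from update_gauge, line 8
  3: from locate_pivot, line 2
  4: from update_gauge, line 10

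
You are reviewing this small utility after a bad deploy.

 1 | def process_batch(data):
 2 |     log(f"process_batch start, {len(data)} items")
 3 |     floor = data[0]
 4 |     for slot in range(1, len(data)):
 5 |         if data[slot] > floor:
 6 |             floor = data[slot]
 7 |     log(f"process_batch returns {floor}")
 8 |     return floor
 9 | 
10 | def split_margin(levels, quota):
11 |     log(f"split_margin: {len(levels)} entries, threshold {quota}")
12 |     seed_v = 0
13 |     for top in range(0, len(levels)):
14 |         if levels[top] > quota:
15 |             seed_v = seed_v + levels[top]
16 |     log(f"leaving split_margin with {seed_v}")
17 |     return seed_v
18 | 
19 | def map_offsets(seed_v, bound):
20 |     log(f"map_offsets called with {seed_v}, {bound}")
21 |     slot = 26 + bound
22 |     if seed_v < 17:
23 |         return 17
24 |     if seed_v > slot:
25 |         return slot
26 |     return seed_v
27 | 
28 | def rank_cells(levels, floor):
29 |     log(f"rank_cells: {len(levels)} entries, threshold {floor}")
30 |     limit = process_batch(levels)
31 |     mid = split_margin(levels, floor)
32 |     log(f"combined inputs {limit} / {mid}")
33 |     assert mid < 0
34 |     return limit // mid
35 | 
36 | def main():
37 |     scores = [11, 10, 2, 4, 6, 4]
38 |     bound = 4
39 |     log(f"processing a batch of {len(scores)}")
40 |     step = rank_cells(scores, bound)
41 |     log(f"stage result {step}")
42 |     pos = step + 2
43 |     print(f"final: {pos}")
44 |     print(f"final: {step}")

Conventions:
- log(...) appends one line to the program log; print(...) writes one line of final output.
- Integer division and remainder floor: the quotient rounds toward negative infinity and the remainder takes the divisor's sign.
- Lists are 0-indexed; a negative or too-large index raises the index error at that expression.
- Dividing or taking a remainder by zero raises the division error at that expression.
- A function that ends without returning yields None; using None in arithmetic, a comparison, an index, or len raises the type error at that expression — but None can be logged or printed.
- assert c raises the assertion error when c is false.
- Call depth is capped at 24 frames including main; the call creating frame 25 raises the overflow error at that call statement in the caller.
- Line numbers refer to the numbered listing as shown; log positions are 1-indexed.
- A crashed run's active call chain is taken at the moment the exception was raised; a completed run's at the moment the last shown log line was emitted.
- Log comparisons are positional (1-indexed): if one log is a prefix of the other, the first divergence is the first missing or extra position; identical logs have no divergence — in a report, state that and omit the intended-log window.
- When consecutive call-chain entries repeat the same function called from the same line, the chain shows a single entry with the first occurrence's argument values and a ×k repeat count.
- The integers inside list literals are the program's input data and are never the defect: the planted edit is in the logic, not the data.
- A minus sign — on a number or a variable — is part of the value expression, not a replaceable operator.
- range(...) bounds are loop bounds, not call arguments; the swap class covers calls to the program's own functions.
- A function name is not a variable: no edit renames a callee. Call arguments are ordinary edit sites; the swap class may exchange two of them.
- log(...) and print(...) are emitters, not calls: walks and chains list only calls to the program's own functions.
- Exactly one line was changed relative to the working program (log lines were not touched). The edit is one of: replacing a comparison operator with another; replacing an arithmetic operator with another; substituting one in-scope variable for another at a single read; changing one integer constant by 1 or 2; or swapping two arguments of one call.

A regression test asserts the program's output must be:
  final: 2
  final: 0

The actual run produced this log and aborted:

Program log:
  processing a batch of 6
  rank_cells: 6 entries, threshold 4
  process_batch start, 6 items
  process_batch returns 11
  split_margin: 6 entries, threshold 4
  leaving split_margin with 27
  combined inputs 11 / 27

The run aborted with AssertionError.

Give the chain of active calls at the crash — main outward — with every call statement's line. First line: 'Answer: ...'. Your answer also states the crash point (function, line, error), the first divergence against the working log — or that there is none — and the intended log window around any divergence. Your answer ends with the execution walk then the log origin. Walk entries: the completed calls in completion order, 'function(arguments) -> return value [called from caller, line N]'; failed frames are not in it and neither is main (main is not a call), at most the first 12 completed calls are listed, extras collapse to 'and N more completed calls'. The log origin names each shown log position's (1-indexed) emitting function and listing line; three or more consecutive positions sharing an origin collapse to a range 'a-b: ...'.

Answer: main -> rank_cells (called at line 40).
Key observation: The faulty run's log stops after 7 lines; the working version's next line would be 'stage result 0'.
Crash: rank_cells, line 33, AssertionError.
First divergence: position 8 — the faulty run's log ends after 7 lines; the working version continues with 'stage result 0'.
Intended log window:
  6: leaving split_margin with 27
  7: combined inputs 11 / 27
  8: stage result 0
Execution walk:
  process_batch([11, 10, 2, 4, 6, 4]) -> 11  [called from rank_cells, line 30]
  split_margin([11, 10, 2, 4, 6, 4], 4) -> 27  [called from rank_cells, line 31]
Origin of each log line:
  1 — main, line 39
  2 — rank_cells, line 29
  3 — process_batch, line 2
  4 — process_batch, line 7
  5 — split_margin, line 11
  6 — split_margin, line 16
  7 — rank_cells, line 32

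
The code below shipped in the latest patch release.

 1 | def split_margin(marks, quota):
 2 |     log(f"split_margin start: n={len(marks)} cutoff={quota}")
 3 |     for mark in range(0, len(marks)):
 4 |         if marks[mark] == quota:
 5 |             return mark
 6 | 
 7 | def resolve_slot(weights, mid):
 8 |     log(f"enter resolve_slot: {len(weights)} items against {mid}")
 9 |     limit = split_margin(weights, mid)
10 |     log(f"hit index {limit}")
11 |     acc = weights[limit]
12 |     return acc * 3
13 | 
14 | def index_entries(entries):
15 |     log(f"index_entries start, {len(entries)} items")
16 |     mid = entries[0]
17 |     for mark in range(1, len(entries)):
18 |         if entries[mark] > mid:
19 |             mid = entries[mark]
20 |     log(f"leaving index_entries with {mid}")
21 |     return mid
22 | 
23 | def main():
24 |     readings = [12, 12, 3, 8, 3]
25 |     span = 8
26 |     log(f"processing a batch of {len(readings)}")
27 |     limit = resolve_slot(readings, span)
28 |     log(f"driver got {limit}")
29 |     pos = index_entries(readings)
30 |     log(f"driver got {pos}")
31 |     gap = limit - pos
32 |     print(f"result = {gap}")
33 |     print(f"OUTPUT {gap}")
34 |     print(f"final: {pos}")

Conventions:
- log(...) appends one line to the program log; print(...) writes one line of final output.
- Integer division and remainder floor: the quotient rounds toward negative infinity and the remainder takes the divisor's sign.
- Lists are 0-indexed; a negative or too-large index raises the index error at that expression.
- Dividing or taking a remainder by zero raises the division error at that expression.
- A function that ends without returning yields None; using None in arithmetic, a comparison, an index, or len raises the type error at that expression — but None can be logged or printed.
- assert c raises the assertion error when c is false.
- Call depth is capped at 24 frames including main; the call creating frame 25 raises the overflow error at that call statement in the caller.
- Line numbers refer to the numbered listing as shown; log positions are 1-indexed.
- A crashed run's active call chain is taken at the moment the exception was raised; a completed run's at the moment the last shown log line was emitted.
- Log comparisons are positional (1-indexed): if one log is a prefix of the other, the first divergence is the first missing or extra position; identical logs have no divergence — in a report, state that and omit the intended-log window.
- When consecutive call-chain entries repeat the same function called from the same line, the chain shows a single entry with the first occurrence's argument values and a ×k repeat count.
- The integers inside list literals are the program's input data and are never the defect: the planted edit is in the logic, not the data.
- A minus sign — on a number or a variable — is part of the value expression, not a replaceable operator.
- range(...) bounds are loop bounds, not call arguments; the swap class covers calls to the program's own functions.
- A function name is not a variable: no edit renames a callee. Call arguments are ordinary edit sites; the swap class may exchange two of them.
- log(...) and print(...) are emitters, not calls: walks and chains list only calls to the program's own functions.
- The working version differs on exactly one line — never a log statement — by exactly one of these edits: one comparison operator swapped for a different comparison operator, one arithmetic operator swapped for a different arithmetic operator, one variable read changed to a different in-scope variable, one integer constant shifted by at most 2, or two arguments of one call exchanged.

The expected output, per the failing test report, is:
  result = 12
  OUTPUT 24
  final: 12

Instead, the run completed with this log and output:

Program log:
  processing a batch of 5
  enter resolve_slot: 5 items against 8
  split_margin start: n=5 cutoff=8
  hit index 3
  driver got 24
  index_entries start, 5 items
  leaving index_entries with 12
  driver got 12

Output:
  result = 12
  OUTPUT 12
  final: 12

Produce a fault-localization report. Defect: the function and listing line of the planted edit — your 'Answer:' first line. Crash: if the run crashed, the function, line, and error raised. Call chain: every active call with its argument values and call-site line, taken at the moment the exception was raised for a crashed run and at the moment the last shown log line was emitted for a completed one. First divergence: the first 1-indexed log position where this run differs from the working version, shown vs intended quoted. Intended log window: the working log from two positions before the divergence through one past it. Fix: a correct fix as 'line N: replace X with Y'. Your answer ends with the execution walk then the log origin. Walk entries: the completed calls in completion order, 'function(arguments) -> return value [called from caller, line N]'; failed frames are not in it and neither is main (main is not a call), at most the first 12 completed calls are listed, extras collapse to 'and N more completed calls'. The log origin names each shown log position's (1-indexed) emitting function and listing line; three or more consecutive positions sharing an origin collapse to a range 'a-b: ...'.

Answer: the defect is in main at line 33.
Key observation: Every logged value matches the working version; the printed result is what differs.
Call chain: main.
First divergence: none; the two logs match at every position.
Execution walk:
  split_margin([12, 12, 3, 8, 3], 8) -> 3  [called from resolve_slot, line 9]
  resolve_slot([12, 12, 3, 8, 3], 8) -> 24  [called from main, line 27]
  index_entries([12, 12, 3, 8, 3]) -> 12  [called from main, line 29]
Log origin:
  1: emitted by main (line 26)
  2: emitted by resolve_slot (line 8)
  3: emitted by split_margin (line 2)
  4: emitted by resolve_slot (line 10)
  5: emitted by main (line 28)
  6: emitted by index_entries (line 15)
  7: emitted by index_entries (line 20)
  8: emitted by main (line 30)
A correct fix: line 33: replace `gap` with `limit`.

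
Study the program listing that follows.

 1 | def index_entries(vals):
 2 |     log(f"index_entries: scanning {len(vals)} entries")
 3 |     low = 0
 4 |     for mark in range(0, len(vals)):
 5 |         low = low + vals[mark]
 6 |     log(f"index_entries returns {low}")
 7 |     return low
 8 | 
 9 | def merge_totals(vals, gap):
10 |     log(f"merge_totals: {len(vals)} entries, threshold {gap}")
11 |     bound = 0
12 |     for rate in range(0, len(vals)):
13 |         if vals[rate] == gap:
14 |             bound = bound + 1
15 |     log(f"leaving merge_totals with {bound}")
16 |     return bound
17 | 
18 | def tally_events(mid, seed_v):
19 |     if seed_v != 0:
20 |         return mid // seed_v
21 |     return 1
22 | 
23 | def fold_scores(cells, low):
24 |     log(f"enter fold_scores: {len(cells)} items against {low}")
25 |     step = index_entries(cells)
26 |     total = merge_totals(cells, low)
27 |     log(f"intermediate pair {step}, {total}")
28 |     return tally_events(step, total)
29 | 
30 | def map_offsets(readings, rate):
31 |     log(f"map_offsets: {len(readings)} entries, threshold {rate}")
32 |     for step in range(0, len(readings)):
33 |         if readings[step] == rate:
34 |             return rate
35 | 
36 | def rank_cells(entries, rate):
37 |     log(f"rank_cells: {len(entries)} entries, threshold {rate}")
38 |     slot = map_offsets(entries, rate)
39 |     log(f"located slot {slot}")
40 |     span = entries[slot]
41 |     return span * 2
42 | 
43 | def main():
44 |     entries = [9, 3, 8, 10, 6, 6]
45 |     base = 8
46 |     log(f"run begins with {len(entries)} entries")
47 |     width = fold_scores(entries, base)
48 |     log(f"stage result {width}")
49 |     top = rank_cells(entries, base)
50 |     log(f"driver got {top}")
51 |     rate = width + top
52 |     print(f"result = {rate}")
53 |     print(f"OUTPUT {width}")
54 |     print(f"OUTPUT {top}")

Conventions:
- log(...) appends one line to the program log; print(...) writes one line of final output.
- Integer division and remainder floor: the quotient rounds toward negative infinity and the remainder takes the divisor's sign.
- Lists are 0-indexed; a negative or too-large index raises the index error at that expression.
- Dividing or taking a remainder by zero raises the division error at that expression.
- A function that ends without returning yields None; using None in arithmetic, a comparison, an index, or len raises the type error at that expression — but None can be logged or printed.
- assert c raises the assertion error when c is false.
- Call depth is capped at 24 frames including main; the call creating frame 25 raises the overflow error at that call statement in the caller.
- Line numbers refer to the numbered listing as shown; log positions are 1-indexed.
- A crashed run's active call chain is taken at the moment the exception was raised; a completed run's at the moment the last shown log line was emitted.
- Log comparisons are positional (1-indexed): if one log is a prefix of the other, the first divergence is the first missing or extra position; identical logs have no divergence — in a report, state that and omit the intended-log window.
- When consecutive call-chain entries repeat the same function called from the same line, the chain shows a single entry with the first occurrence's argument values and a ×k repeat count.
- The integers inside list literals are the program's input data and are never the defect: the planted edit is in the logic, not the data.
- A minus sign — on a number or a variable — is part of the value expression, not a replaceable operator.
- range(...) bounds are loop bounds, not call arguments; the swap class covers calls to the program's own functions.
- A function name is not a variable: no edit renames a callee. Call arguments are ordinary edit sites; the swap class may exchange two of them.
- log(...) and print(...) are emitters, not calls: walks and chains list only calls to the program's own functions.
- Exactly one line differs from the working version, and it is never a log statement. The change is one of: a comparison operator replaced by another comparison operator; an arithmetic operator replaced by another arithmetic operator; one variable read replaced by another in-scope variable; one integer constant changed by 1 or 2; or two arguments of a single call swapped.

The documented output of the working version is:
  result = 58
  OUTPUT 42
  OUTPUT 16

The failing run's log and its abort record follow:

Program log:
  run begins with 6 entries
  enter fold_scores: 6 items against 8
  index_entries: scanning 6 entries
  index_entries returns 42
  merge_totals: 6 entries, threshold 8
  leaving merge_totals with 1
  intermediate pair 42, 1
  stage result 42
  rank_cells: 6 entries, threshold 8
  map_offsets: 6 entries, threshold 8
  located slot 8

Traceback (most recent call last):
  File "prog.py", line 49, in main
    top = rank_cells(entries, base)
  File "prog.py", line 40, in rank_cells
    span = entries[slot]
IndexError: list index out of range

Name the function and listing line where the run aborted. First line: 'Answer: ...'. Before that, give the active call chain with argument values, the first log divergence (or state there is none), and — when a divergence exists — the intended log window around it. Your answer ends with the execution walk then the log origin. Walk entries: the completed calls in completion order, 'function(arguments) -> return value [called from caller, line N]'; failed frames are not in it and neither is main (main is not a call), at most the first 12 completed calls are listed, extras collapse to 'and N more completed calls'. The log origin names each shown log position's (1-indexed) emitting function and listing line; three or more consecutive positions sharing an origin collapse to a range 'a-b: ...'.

Answer: the error was raised in rank_cells, line 40.
The tell: Everything matches until log position 11, which reads 'located slot 8' in place of 'located slot 2'.
Call chain: main -> rank_cells([9, 3, 8, 10, 6, 6], 8) (called at line 49).
First divergence: position 11 — the shown line 'located slot 8' should read 'located slot 2'.
Intended log window:
  9: rank_cells: 6 entries, threshold 8
  10: map_offsets: 6 entries, threshold 8
  11: located slot 2
  12: driver got 16
Execution walk:
  index_entries([9, 3, 8, 10, 6, 6]) -> 42  [called from fold_scores, line 25]
  merge_totals([9, 3, 8, 10, 6, 6], 8) -> 1  [called from fold_scores, line 26]
  tally_events(42, 1) -> 42  [called from fold_scores, line 28]
  fold_scores([9, 3, 8, 10, 6, 6], 8) -> 42  [called from main, line 47]
  map_offsets([9, 3, 8, 10, 6, 6], 8) -> 8  [called from rank_cells, line 38]
Log origin:
  1: from main, line 46
  2: from fold_scores, line 24
  3: from index_entries, line 2
  4: from index_entries, line 6
  5: from merge_totals, line 10
  6: from merge_totals, line 15
  7: from fold_scores, line 27
  8: from main, line 48
  9: from rank_cells, line 37
  10: from map_offsets, line 31
  11: from rank_cells, line 39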